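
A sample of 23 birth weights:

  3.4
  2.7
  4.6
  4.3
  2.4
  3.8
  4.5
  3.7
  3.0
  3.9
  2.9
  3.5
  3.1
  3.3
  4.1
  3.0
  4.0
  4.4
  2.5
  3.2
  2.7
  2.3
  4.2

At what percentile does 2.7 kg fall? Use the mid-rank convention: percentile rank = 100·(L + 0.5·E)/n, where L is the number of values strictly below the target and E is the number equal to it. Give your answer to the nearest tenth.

Sorted: 2.3, 2.4, 2.5, 2.7, 2.7, 2.9, 3.0, 3.0, 3.1, 3.2, 3.3, 3.4, 3.5, 3.7, 3.8, 3.9, 4.0, 4.1, 4.2, 4.3, 4.4, 4.5, 4.6.
Count below 2.7: L = 3; count equal: E = 2; n = 23.
Percentile rank = 100·(3 + 0.5·2)/23 = 100·4/23 = 17.39.

17.4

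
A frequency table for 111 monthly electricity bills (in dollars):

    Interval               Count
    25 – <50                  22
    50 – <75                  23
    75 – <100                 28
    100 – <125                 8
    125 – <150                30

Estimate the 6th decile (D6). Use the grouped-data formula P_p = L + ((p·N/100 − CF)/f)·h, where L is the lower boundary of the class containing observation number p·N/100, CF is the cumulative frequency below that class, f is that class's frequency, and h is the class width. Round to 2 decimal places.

94.29

N = 111; target position k = 60/100 · 111 = 66.6.
Cumulative frequencies: 22, 45, 73, 81, 111.
Observation 66.6 falls in the class 75 – <100.
L = 75, CF = 45, f = 28, h = 25.
P60 = 75 + ((66.6 − 45)/28)·25 = 75 + 19.2857 = 94.2857.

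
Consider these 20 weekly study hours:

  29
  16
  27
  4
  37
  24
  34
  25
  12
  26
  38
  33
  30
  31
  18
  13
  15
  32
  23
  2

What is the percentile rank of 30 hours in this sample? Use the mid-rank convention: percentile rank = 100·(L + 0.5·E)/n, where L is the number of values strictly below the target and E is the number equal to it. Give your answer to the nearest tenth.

67.5

Sorted: 2, 4, 12, 13, 15, 16, 18, 23, 24, 25, 26, 27, 29, 30, 31, 32, 33, 34, 37, 38.
Count below 30: L = 13; count equal: E = 1; n = 20.
Percentile rank = 100·(13 + 0.5·1)/20 = 100·13.5/20 = 67.5.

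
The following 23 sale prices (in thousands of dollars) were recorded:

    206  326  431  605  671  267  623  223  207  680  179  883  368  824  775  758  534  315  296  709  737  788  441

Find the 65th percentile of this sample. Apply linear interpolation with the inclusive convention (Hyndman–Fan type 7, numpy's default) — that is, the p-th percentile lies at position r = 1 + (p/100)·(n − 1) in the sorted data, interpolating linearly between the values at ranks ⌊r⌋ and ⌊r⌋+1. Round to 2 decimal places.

673.70

Sorted: 179, 206, 207, 223, 267, 296, 315, 326, 368, 431, 441, 534, 605, 623, 671, 680, 709, 737, 758, 775, 788, 824, 883.
n = 23.
r = 1 + (65/100)·(23 − 1) = 1 + 14.3 = 15.3.
Rank 15 is 671 and rank 16 is 680.
Interpolate: 671 + 0.3·(680 − 671) = 671 + 0.3·9 = 673.7.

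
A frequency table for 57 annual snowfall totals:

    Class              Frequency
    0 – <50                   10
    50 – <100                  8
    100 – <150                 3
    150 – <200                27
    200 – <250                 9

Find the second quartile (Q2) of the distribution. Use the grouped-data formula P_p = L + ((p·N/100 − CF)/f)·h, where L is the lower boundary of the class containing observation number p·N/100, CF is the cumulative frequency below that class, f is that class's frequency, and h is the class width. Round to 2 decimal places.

163.89

N = 57; target position k = 50/100 · 57 = 28.5.
Cumulative frequencies: 10, 18, 21, 48, 57.
Observation 28.5 falls in the class 150 – <200.
L = 150, CF = 21, f = 27, h = 50.
P50 = 150 + ((28.5 − 21)/27)·50 = 150 + 13.8889 = 163.889.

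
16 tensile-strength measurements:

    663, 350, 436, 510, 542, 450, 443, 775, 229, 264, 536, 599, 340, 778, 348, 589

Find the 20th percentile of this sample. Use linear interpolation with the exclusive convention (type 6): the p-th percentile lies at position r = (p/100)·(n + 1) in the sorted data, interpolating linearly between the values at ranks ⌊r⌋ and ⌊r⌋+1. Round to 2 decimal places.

Sorted: 229, 264, 340, 348, 350, 436, 443, 450, 510, 536, 542, 589, 599, 663, 775, 778.
n = 16.
r = (20/100)·(16 + 1) = 3.4.
Rank 3 is 340 and rank 4 is 348.
Interpolate: 340 + 0.4·(348 − 340) = 340 + 0.4·8 = 343.2.

343.20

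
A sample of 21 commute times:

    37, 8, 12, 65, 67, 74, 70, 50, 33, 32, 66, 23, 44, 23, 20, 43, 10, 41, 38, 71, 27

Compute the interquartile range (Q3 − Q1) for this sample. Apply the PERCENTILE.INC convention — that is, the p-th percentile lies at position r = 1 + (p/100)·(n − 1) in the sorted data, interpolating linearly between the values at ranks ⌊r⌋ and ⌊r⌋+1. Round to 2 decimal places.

42.00

Sorted: 8, 10, 12, 20, 23, 23, 27, 32, 33, 37, 38, 41, 43, 44, 50, 65, 66, 67, 70, 71, 74.
n = 21.
P25: r = 6 (integer) → 23.
P75: r = 16 (integer) → 65.
Difference: 65 − 23 = 42.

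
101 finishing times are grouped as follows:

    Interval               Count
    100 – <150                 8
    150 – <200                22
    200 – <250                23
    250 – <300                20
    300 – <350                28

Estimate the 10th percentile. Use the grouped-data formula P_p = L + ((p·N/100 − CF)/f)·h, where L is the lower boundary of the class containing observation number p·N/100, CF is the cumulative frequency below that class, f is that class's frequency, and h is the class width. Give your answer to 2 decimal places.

154.77

N = 101; target position k = 10/100 · 101 = 10.1.
Cumulative frequencies: 8, 30, 53, 73, 101.
Observation 10.1 falls in the class 150 – <200.
L = 150, CF = 8, f = 22, h = 50.
P10 = 150 + ((10.1 − 8)/22)·50 = 150 + 4.77273 = 154.773.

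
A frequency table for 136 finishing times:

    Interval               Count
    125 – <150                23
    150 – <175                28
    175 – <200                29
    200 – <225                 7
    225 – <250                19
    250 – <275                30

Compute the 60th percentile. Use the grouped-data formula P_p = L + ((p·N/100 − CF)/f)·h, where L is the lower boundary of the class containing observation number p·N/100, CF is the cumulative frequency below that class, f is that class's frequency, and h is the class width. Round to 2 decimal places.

N = 136; target position k = 60/100 · 136 = 81.6.
Cumulative frequencies: 23, 51, 80, 87, 106, 136.
Observation 81.6 falls in the class 200 – <225.
L = 200, CF = 80, f = 7, h = 25.
P60 = 200 + ((81.6 − 80)/7)·25 = 200 + 5.71429 = 205.714.

205.71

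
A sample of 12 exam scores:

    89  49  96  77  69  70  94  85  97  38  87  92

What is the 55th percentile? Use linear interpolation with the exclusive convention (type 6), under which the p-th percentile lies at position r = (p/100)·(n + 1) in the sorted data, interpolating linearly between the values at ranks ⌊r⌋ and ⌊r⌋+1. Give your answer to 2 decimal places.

87.30

Sorted: 38, 49, 69, 70, 77, 85, 87, 89, 92, 94, 96, 97.
n = 12.
r = (55/100)·(12 + 1) = 7.15.
Rank 7 is 87 and rank 8 is 89.
Interpolate: 87 + 0.15·(89 − 87) = 87 + 0.15·2 = 87.3.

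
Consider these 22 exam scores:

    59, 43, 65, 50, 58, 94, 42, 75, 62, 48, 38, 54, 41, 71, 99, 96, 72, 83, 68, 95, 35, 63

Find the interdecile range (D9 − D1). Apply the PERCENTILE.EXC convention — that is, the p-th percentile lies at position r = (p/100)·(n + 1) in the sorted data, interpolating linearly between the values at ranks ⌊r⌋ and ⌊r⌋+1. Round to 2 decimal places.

56.80

Sorted: 35, 38, 41, 42, 43, 48, 50, 54, 58, 59, 62, 63, 65, 68, 71, 72, 75, 83, 94, 95, 96, 99.
n = 22.
P10: r = 2.3; ranks 2–3 are 38, 41; interpolating gives 38.9.
P90: r = 20.7; ranks 20–21 are 95, 96; interpolating gives 95.7.
Difference: 95.7 − 38.9 = 56.8.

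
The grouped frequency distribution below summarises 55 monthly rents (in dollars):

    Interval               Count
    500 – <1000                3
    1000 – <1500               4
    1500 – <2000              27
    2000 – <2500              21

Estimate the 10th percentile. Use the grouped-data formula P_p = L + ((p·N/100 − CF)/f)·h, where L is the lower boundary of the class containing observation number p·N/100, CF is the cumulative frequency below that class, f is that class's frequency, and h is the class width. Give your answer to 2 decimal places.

N = 55; target position k = 10/100 · 55 = 5.5.
Cumulative frequencies: 3, 7, 34, 55.
Observation 5.5 falls in the class 1000 – <1500.
L = 1000, CF = 3, f = 4, h = 500.
P10 = 1000 + ((5.5 − 3)/4)·500 = 1000 + 312.5 = 1312.5.

1312.50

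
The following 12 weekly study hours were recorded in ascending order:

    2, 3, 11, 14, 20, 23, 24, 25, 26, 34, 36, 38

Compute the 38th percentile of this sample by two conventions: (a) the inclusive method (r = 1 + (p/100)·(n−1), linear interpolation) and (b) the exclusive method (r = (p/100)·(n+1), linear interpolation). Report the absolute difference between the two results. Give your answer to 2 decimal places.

0.90

n = 12.
(a) r = 5.18; between ranks 5 (20) and 6 (23): 20.54.
(b) r = 4.94; between ranks 4 (14) and 5 (20): 19.64.
|20.54 − 19.64| = 0.9.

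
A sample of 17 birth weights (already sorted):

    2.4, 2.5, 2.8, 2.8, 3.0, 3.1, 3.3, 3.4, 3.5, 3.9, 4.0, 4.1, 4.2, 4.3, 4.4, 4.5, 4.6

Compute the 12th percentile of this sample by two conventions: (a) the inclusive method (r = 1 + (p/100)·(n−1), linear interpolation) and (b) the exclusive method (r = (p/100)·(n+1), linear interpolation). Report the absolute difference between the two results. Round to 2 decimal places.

n = 17.
(a) r = 2.92; between ranks 2 (2.5) and 3 (2.8): 2.776.
(b) r = 2.16; between ranks 2 (2.5) and 3 (2.8): 2.548.
|2.776 − 2.548| = 0.228.

0.23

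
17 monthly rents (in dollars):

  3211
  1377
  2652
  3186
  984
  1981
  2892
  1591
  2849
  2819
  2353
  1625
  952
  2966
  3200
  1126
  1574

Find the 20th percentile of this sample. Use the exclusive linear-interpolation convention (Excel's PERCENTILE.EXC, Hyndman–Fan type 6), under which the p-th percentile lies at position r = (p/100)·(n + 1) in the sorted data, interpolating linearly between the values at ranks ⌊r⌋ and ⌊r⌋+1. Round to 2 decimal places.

Sorted: 952, 984, 1126, 1377, 1574, 1591, 1625, 1981, 2353, 2652, 2819, 2849, 2892, 2966, 3186, 3200, 3211.
n = 17.
r = (20/100)·(17 + 1) = 3.6.
Rank 3 is 1126 and rank 4 is 1377.
Interpolate: 1126 + 0.6·(1377 − 1126) = 1126 + 0.6·251 = 1276.6.

1276.60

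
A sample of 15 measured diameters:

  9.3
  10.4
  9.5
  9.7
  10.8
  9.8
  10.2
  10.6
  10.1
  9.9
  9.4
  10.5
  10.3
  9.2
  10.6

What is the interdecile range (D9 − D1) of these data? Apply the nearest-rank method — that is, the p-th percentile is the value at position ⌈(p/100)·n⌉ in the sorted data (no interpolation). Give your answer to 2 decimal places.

1.30

Sorted: 9.2, 9.3, 9.4, 9.5, 9.7, 9.8, 9.9, 10.1, 10.2, 10.3, 10.4, 10.5, 10.6, 10.6, 10.8.
n = 15.
P10: rank ⌈10/100·15⌉ = 2 → 9.3.
P90: rank ⌈90/100·15⌉ = 14 → 10.6.
Difference: 10.6 − 9.3 = 1.3.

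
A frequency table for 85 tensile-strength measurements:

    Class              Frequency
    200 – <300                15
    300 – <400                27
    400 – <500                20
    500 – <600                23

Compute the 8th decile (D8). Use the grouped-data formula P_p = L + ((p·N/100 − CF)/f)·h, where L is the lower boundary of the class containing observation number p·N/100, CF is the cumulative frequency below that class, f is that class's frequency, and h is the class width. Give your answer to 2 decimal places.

526.09

N = 85; target position k = 80/100 · 85 = 68.
Cumulative frequencies: 15, 42, 62, 85.
Observation 68 falls in the class 500 – <600.
L = 500, CF = 62, f = 23, h = 100.
P80 = 500 + ((68 − 62)/23)·100 = 500 + 26.087 = 526.087.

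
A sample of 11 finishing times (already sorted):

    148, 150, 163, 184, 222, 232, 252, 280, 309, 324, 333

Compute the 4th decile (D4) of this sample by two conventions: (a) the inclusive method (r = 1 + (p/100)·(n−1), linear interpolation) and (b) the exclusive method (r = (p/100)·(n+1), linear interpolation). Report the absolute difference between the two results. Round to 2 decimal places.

n = 11.
(a) r = 5 → value at rank 5 = 222.
(b) r = 4.8; between ranks 4 (184) and 5 (222): 214.4.
|222 − 214.4| = 7.6.

7.60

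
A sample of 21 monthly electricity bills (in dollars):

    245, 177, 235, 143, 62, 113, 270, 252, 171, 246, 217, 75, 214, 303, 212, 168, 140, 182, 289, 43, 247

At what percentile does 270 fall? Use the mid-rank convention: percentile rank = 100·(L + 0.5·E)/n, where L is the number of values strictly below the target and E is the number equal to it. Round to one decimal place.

Sorted: 43, 62, 75, 113, 140, 143, 168, 171, 177, 182, 212, 214, 217, 235, 245, 246, 247, 252, 270, 289, 303.
Count below 270: L = 18; count equal: E = 1; n = 21.
Percentile rank = 100·(18 + 0.5·1)/21 = 100·18.5/21 = 88.1.

88.1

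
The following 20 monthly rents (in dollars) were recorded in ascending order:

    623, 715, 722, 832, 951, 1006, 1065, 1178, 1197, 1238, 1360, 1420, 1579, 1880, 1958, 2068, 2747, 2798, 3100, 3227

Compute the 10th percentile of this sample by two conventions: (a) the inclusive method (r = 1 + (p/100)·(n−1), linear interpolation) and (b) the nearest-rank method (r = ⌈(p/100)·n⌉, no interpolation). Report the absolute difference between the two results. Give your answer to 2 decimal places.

6.30

n = 20.
(a) r = 2.9; between ranks 2 (715) and 3 (722): 721.3.
(b) the nearest-rank method: rank 2 → 715.
|721.3 − 715| = 6.3.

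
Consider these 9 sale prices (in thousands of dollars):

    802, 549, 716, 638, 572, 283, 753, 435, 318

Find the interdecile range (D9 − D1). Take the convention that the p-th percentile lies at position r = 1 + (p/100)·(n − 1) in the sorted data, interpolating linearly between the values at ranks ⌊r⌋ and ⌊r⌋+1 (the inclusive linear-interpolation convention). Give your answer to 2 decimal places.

451.80

Sorted: 283, 318, 435, 549, 572, 638, 716, 753, 802.
n = 9.
P10: r = 1.8; ranks 1–2 are 283, 318; interpolating gives 311.
P90: r = 8.2; ranks 8–9 are 753, 802; interpolating gives 762.8.
Difference: 762.8 − 311 = 451.8.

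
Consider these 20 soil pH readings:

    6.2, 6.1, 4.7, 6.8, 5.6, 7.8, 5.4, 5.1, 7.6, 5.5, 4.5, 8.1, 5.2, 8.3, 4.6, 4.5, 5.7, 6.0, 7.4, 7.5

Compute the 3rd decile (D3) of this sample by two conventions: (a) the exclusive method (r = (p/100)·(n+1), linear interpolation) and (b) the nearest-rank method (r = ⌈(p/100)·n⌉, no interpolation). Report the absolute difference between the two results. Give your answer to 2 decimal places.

Sorted: 4.5, 4.5, 4.6, 4.7, 5.1, 5.2, 5.4, 5.5, 5.6, 5.7, 6.0, 6.1, 6.2, 6.8, 7.4, 7.5, 7.6, 7.8, 8.1, 8.3.
n = 20.
(a) r = 6.3; between ranks 6 (5.2) and 7 (5.4): 5.26.
(b) the nearest-rank method: rank 6 → 5.2.
|5.26 − 5.2| = 0.06.

0.06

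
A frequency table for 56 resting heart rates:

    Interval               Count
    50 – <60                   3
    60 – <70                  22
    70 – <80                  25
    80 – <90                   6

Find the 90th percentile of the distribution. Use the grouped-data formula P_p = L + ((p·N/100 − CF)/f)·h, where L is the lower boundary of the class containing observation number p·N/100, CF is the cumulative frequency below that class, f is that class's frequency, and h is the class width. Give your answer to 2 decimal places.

N = 56; target position k = 90/100 · 56 = 50.4.
Cumulative frequencies: 3, 25, 50, 56.
Observation 50.4 falls in the class 80 – <90.
L = 80, CF = 50, f = 6, h = 10.
P90 = 80 + ((50.4 − 50)/6)·10 = 80 + 0.666667 = 80.6667.

80.67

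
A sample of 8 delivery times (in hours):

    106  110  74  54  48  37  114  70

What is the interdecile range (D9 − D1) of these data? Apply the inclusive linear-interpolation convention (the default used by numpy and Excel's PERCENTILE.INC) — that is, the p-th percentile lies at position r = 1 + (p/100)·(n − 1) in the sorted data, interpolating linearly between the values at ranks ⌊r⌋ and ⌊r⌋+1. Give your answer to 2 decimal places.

66.50

Sorted: 37, 48, 54, 70, 74, 106, 110, 114.
n = 8.
P10: r = 1.7; ranks 1–2 are 37, 48; interpolating gives 44.7.
P90: r = 7.3; ranks 7–8 are 110, 114; interpolating gives 111.2.
Difference: 111.2 − 44.7 = 66.5.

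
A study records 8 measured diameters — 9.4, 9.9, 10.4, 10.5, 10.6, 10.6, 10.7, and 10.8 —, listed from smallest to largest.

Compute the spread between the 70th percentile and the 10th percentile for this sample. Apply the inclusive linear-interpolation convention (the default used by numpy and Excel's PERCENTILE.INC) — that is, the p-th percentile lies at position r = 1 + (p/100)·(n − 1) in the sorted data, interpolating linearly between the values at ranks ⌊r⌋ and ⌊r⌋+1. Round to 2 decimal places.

n = 8.
P10: r = 1.7; ranks 1–2 are 9.4, 9.9; interpolating gives 9.75.
P70: r = 5.9; ranks 5–6 are 10.6, 10.6; interpolating gives 10.6.
Difference: 10.6 − 9.75 = 0.85.

0.85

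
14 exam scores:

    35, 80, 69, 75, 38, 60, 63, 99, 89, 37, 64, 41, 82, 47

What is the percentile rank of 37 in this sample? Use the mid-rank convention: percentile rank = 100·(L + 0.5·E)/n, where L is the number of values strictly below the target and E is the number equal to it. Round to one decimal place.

10.7

Sorted: 35, 37, 38, 41, 47, 60, 63, 64, 69, 75, 80, 82, 89, 99.
Count below 37: L = 1; count equal: E = 1; n = 14.
Percentile rank = 100·(1 + 0.5·1)/14 = 100·1.5/14 = 10.71.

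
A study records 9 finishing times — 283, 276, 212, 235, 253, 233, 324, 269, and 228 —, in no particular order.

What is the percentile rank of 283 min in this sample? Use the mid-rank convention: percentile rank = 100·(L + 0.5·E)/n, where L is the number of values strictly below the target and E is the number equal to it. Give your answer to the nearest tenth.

83.3

Sorted: 212, 228, 233, 235, 253, 269, 276, 283, 324.
Count below 283: L = 7; count equal: E = 1; n = 9.
Percentile rank = 100·(7 + 0.5·1)/9 = 100·7.5/9 = 83.33.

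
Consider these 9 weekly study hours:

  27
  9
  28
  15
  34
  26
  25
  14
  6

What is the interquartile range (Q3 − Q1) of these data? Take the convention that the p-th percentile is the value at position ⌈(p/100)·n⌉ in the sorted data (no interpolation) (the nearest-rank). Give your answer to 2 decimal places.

13.00

Sorted: 6, 9, 14, 15, 25, 26, 27, 28, 34.
n = 9.
P25: rank ⌈25/100·9⌉ = 3 → 14.
P75: rank ⌈75/100·9⌉ = 7 → 27.
Difference: 27 − 14 = 13.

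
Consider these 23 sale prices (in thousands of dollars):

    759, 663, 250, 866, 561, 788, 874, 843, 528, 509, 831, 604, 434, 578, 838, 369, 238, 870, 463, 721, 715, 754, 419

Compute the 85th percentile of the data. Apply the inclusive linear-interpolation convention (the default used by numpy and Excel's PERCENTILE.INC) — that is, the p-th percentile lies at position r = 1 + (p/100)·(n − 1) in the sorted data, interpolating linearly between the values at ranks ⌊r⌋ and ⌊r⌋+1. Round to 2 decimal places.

841.50

Sorted: 238, 250, 369, 419, 434, 463, 509, 528, 561, 578, 604, 663, 715, 721, 754, 759, 788, 831, 838, 843, 866, 870, 874.
n = 23.
r = 1 + (85/100)·(23 − 1) = 1 + 18.7 = 19.7.
Rank 19 is 838 and rank 20 is 843.
Interpolate: 838 + 0.7·(843 − 838) = 838 + 0.7·5 = 841.5.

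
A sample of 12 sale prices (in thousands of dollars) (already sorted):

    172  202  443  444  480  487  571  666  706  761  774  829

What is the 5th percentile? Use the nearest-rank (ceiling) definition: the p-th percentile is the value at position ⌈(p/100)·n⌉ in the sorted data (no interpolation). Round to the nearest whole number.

172

n = 12.
Position = ⌈5/100 · 12⌉ = ⌈0.6⌉ = 1.
The value at rank 1 is 172.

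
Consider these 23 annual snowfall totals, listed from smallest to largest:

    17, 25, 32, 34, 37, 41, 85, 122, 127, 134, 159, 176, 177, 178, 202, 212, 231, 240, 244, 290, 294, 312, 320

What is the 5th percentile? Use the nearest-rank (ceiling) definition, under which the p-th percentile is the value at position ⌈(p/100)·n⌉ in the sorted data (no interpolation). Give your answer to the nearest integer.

25

n = 23.
Position = ⌈5/100 · 23⌉ = ⌈1.15⌉ = 2.
The value at rank 2 is 25.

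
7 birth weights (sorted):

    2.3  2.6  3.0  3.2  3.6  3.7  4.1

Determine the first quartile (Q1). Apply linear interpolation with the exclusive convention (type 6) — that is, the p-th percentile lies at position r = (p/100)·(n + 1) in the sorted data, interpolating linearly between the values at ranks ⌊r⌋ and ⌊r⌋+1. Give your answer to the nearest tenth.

n = 7.
r = (25/100)·(7 + 1) = 2.
r is an integer, so P25 is the value at rank 2: 2.6.

2.6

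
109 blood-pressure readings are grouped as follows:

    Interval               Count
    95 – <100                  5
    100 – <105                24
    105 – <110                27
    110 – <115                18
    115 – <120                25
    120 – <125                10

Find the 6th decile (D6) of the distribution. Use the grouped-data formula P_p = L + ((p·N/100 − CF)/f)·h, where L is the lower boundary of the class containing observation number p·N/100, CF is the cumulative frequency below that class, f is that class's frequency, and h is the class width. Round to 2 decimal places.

N = 109; target position k = 60/100 · 109 = 65.4.
Cumulative frequencies: 5, 29, 56, 74, 99, 109.
Observation 65.4 falls in the class 110 – <115.
L = 110, CF = 56, f = 18, h = 5.
P60 = 110 + ((65.4 − 56)/18)·5 = 110 + 2.61111 = 112.611.

112.61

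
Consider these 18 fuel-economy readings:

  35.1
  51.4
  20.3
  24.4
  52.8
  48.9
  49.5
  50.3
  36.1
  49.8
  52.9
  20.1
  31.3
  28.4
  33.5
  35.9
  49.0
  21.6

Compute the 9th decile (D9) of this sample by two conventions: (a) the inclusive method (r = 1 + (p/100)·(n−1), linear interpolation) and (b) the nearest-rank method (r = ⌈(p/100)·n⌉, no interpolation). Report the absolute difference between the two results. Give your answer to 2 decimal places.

0.98

Sorted: 20.1, 20.3, 21.6, 24.4, 28.4, 31.3, 33.5, 35.1, 35.9, 36.1, 48.9, 49.0, 49.5, 49.8, 50.3, 51.4, 52.8, 52.9.
n = 18.
(a) r = 16.3; between ranks 16 (51.4) and 17 (52.8): 51.82.
(b) the nearest-rank method: rank 17 → 52.8.
|51.82 − 52.8| = 0.98.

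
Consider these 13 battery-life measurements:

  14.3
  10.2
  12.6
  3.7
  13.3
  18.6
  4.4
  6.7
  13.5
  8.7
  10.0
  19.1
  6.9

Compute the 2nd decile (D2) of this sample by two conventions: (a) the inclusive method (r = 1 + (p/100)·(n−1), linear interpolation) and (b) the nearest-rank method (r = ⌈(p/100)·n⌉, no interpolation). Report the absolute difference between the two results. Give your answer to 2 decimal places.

Sorted: 3.7, 4.4, 6.7, 6.9, 8.7, 10.0, 10.2, 12.6, 13.3, 13.5, 14.3, 18.6, 19.1.
n = 13.
(a) r = 3.4; between ranks 3 (6.7) and 4 (6.9): 6.78.
(b) the nearest-rank method: rank 3 → 6.7.
|6.78 − 6.7| = 0.08.

0.08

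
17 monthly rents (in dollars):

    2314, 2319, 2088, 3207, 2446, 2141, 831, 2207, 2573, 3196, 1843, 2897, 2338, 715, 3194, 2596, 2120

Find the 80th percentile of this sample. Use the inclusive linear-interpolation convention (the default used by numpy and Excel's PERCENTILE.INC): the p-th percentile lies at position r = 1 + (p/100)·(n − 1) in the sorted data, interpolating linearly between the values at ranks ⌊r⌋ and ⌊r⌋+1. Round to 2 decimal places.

Sorted: 715, 831, 1843, 2088, 2120, 2141, 2207, 2314, 2319, 2338, 2446, 2573, 2596, 2897, 3194, 3196, 3207.
n = 17.
r = 1 + (80/100)·(17 − 1) = 1 + 12.8 = 13.8.
Rank 13 is 2596 and rank 14 is 2897.
Interpolate: 2596 + 0.8·(2897 − 2596) = 2596 + 0.8·301 = 2836.8.

2836.80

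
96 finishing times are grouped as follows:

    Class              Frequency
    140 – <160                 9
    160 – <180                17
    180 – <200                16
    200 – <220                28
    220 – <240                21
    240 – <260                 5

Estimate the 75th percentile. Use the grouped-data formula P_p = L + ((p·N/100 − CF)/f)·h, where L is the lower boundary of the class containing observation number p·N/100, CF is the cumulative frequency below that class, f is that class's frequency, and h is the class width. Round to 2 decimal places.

N = 96; target position k = 75/100 · 96 = 72.
Cumulative frequencies: 9, 26, 42, 70, 91, 96.
Observation 72 falls in the class 220 – <240.
L = 220, CF = 70, f = 21, h = 20.
P75 = 220 + ((72 − 70)/21)·20 = 220 + 1.90476 = 221.905.

221.90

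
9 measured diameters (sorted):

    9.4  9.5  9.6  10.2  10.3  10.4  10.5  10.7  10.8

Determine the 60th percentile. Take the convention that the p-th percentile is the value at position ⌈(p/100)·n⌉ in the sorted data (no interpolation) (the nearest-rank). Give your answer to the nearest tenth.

n = 9.
Position = ⌈60/100 · 9⌉ = ⌈5.4⌉ = 6.
The value at rank 6 is 10.4.

10.4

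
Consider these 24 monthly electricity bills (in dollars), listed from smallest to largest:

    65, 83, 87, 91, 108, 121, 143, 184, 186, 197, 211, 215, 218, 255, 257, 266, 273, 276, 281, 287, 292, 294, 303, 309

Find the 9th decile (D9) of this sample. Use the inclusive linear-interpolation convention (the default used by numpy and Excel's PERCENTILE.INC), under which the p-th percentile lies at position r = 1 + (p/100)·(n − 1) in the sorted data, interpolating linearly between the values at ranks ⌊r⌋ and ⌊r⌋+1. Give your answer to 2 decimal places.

293.40

n = 24.
r = 1 + (90/100)·(24 − 1) = 1 + 20.7 = 21.7.
Rank 21 is 292 and rank 22 is 294.
Interpolate: 292 + 0.7·(294 − 292) = 292 + 0.7·2 = 293.4.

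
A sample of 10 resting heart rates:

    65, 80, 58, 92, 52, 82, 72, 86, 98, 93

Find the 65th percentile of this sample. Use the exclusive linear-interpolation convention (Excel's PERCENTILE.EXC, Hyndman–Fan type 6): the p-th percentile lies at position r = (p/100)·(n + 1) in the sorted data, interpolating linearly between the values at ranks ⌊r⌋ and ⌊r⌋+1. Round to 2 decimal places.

Sorted: 52, 58, 65, 72, 80, 82, 86, 92, 93, 98.
n = 10.
r = (65/100)·(10 + 1) = 7.15.
Rank 7 is 86 and rank 8 is 92.
Interpolate: 86 + 0.15·(92 − 86) = 86 + 0.15·6 = 86.9.

86.90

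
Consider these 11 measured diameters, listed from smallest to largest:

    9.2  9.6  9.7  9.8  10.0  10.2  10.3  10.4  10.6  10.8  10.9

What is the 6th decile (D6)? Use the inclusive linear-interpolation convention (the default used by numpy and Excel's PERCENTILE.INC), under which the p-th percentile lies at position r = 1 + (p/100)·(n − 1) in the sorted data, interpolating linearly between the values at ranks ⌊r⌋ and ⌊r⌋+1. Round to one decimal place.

10.3

n = 11.
r = 1 + (60/100)·(11 − 1) = 1 + 6 = 7.
r is an integer, so P60 is the value at rank 7: 10.3.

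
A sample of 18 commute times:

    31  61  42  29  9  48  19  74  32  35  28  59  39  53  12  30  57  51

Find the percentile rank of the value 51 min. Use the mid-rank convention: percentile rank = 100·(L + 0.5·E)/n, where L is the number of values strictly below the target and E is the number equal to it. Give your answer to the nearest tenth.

69.4

Sorted: 9, 12, 19, 28, 29, 30, 31, 32, 35, 39, 42, 48, 51, 53, 57, 59, 61, 74.
Count below 51: L = 12; count equal: E = 1; n = 18.
Percentile rank = 100·(12 + 0.5·1)/18 = 100·12.5/18 = 69.44.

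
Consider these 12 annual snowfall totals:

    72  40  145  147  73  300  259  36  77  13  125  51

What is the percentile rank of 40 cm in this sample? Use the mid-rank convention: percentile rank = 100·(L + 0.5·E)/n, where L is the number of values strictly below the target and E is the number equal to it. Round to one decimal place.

Sorted: 13, 36, 40, 51, 72, 73, 77, 125, 145, 147, 259, 300.
Count below 40: L = 2; count equal: E = 1; n = 12.
Percentile rank = 100·(2 + 0.5·1)/12 = 100·2.5/12 = 20.83.

20.8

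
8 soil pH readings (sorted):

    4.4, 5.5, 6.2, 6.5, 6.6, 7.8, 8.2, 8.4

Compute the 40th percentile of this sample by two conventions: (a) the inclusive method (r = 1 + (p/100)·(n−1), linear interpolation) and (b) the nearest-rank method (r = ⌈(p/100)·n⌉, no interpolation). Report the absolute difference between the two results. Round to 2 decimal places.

n = 8.
(a) r = 3.8; between ranks 3 (6.2) and 4 (6.5): 6.44.
(b) the nearest-rank method: rank 4 → 6.5.
|6.44 − 6.5| = 0.06.

0.06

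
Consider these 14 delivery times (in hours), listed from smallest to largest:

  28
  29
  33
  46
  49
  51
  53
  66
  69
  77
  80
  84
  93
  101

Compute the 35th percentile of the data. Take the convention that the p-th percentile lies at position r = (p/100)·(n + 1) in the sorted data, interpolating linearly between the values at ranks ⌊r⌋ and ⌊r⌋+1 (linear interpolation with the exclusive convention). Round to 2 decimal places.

49.50

n = 14.
r = (35/100)·(14 + 1) = 5.25.
Rank 5 is 49 and rank 6 is 51.
Interpolate: 49 + 0.25·(51 − 49) = 49 + 0.25·2 = 49.5.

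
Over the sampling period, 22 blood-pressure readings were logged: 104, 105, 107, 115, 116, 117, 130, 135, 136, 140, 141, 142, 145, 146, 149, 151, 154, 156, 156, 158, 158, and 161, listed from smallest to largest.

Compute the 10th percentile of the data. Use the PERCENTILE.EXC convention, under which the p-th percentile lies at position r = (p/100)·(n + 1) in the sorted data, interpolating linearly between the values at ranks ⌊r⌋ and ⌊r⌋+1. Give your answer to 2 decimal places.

105.60

n = 22.
r = (10/100)·(22 + 1) = 2.3.
Rank 2 is 105 and rank 3 is 107.
Interpolate: 105 + 0.3·(107 − 105) = 105 + 0.3·2 = 105.6.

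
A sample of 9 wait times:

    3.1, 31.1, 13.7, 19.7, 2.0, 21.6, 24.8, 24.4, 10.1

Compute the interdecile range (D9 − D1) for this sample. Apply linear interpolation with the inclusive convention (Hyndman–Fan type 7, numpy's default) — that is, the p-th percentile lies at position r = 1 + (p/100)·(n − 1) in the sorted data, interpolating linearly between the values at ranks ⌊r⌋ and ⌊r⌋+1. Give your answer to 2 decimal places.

Sorted: 2.0, 3.1, 10.1, 13.7, 19.7, 21.6, 24.4, 24.8, 31.1.
n = 9.
P10: r = 1.8; ranks 1–2 are 2.0, 3.1; interpolating gives 2.88.
P90: r = 8.2; ranks 8–9 are 24.8, 31.1; interpolating gives 26.06.
Difference: 26.06 − 2.88 = 23.18.

23.18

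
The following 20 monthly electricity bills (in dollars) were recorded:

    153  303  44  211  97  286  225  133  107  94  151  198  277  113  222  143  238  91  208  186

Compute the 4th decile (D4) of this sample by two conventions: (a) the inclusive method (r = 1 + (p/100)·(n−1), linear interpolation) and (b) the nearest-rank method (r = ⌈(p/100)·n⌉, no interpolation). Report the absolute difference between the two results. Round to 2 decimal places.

Sorted: 44, 91, 94, 97, 107, 113, 133, 143, 151, 153, 186, 198, 208, 211, 222, 225, 238, 277, 286, 303.
n = 20.
(a) r = 8.6; between ranks 8 (143) and 9 (151): 147.8.
(b) the nearest-rank method: rank 8 → 143.
|147.8 − 143| = 4.8.

4.80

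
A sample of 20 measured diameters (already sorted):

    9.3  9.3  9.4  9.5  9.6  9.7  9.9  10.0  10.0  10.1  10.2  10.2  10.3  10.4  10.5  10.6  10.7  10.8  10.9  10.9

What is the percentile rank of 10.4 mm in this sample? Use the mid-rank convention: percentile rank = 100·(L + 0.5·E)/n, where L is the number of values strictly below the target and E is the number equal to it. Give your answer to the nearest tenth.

67.5

Count below 10.4: L = 13; count equal: E = 1; n = 20.
Percentile rank = 100·(13 + 0.5·1)/20 = 100·13.5/20 = 67.5.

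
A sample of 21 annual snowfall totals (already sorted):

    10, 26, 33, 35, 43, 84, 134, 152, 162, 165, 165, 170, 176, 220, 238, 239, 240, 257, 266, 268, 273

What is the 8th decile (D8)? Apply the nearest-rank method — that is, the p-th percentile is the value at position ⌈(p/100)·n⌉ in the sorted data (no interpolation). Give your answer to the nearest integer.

240

n = 21.
Position = ⌈80/100 · 21⌉ = ⌈16.8⌉ = 17.
The value at rank 17 is 240.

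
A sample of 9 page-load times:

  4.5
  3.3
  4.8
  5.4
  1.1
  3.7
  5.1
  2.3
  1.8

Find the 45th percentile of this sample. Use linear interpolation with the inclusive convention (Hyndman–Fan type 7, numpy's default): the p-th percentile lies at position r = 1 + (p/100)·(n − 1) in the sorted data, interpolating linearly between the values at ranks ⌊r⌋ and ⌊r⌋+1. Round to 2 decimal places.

3.54

Sorted: 1.1, 1.8, 2.3, 3.3, 3.7, 4.5, 4.8, 5.1, 5.4.
n = 9.
r = 1 + (45/100)·(9 − 1) = 1 + 3.6 = 4.6.
Rank 4 is 3.3 and rank 5 is 3.7.
Interpolate: 3.3 + 0.6·(3.7 − 3.3) = 3.3 + 0.6·0.4 = 3.54.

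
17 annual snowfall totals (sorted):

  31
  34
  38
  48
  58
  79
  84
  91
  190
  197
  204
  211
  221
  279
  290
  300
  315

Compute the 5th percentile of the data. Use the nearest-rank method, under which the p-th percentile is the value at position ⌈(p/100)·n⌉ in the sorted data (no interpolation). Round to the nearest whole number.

31

n = 17.
Position = ⌈5/100 · 17⌉ = ⌈0.85⌉ = 1.
The value at rank 1 is 31.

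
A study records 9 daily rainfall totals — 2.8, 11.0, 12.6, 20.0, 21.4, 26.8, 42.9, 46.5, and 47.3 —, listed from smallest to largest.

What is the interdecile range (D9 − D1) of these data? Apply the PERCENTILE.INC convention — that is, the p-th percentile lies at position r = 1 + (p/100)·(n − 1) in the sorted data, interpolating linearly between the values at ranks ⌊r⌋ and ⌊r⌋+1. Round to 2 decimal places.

n = 9.
P10: r = 1.8; ranks 1–2 are 2.8, 11.0; interpolating gives 9.36.
P90: r = 8.2; ranks 8–9 are 46.5, 47.3; interpolating gives 46.66.
Difference: 46.66 − 9.36 = 37.3.

37.30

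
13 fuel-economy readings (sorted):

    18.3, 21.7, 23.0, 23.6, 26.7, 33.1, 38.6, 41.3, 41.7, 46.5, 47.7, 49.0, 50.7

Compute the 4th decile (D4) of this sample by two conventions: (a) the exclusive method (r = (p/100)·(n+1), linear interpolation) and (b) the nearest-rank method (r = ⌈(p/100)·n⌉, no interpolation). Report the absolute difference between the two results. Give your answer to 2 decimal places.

2.56

n = 13.
(a) r = 5.6; between ranks 5 (26.7) and 6 (33.1): 30.54.
(b) the nearest-rank method: rank 6 → 33.1.
|30.54 − 33.1| = 2.56.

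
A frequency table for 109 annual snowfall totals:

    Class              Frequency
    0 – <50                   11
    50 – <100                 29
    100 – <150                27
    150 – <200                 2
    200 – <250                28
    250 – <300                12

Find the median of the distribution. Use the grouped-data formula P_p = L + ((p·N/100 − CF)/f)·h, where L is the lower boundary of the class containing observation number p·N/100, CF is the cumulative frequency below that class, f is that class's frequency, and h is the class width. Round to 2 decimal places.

N = 109; target position k = 50/100 · 109 = 54.5.
Cumulative frequencies: 11, 40, 67, 69, 97, 109.
Observation 54.5 falls in the class 100 – <150.
L = 100, CF = 40, f = 27, h = 50.
P50 = 100 + ((54.5 − 40)/27)·50 = 100 + 26.8519 = 126.852.

126.85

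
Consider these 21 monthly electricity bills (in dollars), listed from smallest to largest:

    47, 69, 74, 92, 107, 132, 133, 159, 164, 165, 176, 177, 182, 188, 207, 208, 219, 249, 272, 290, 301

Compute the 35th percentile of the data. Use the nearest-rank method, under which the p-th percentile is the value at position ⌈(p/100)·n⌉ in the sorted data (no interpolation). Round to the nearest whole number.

n = 21.
Position = ⌈35/100 · 21⌉ = ⌈7.35⌉ = 8.
The value at rank 8 is 159.

159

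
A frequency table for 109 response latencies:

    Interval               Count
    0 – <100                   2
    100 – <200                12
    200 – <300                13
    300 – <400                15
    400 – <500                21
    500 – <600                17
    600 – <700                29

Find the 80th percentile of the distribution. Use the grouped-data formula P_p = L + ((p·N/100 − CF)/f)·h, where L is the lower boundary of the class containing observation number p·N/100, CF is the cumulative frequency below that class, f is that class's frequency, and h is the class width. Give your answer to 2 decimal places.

N = 109; target position k = 80/100 · 109 = 87.2.
Cumulative frequencies: 2, 14, 27, 42, 63, 80, 109.
Observation 87.2 falls in the class 600 – <700.
L = 600, CF = 80, f = 29, h = 100.
P80 = 600 + ((87.2 − 80)/29)·100 = 600 + 24.8276 = 624.828.

624.83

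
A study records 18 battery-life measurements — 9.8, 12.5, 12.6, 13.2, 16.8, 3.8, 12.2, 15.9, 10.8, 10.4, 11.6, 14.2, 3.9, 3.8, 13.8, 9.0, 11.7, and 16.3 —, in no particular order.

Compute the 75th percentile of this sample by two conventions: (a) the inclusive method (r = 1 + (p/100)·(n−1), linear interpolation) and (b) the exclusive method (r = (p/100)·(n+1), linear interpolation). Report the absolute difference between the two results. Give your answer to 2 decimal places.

Sorted: 3.8, 3.8, 3.9, 9.0, 9.8, 10.4, 10.8, 11.6, 11.7, 12.2, 12.5, 12.6, 13.2, 13.8, 14.2, 15.9, 16.3, 16.8.
n = 18.
(a) r = 13.75; between ranks 13 (13.2) and 14 (13.8): 13.65.
(b) r = 14.25; between ranks 14 (13.8) and 15 (14.2): 13.9.
|13.65 − 13.9| = 0.25.

0.25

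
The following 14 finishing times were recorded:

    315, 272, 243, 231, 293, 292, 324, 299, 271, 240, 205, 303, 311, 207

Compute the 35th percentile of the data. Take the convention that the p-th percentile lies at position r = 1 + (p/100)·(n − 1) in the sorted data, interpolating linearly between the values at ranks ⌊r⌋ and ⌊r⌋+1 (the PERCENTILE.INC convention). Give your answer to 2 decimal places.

258.40

Sorted: 205, 207, 231, 240, 243, 271, 272, 292, 293, 299, 303, 311, 315, 324.
n = 14.
r = 1 + (35/100)·(14 − 1) = 1 + 4.55 = 5.55.
Rank 5 is 243 and rank 6 is 271.
Interpolate: 243 + 0.55·(271 − 243) = 243 + 0.55·28 = 258.4.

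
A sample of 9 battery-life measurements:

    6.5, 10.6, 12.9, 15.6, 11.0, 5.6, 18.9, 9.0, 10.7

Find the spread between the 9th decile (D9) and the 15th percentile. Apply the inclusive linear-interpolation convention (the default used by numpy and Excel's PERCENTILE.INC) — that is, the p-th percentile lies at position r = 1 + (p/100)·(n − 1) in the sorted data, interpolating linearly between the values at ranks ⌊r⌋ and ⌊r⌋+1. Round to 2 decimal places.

9.26

Sorted: 5.6, 6.5, 9.0, 10.6, 10.7, 11.0, 12.9, 15.6, 18.9.
n = 9.
P15: r = 2.2; ranks 2–3 are 6.5, 9.0; interpolating gives 7.
P90: r = 8.2; ranks 8–9 are 15.6, 18.9; interpolating gives 16.26.
Difference: 16.26 − 7 = 9.26.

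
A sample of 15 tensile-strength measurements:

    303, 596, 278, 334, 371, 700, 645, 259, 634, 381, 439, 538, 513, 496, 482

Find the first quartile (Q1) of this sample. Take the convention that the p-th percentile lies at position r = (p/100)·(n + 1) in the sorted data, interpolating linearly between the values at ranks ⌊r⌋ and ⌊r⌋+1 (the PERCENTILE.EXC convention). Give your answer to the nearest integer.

334

Sorted: 259, 278, 303, 334, 371, 381, 439, 482, 496, 513, 538, 596, 634, 645, 700.
n = 15.
r = (25/100)·(15 + 1) = 4.
r is an integer, so P25 is the value at rank 4: 334.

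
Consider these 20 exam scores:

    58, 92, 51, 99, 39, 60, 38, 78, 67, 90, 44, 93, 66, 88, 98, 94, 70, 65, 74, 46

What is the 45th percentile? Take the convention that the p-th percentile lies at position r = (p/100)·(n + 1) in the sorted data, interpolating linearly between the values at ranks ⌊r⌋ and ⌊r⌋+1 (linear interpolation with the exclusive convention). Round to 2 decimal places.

66.45

Sorted: 38, 39, 44, 46, 51, 58, 60, 65, 66, 67, 70, 74, 78, 88, 90, 92, 93, 94, 98, 99.
n = 20.
r = (45/100)·(20 + 1) = 9.45.
Rank 9 is 66 and rank 10 is 67.
Interpolate: 66 + 0.45·(67 − 66) = 66 + 0.45·1 = 66.45.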